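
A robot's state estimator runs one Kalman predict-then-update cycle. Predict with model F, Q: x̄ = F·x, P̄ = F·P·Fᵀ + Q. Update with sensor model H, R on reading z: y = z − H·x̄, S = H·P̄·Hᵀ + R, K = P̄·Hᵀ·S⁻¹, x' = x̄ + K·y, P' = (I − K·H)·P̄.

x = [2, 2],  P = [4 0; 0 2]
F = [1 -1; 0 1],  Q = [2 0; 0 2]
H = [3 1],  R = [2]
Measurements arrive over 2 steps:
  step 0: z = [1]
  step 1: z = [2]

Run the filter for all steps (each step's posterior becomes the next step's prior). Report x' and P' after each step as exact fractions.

step 0: x' = [-1/3, 67/33], P' = [2/3 -4/3; -4/3 130/33]
step 1: x' = [148/493, 851/986], P' = [378/493 -762/493; -762/493 2123/493]

step 0: x̄ = F·x = [0, 2]
step 0: P̄ = F·P·Fᵀ + Q = [8 -2; -2 4]
step 0: y = z − H·x̄ = [-1]
step 0: S = H·P̄·Hᵀ + R = [66]
step 0: K = P̄·Hᵀ·S⁻¹ = [1/3; -1/33]
step 0: x' = x̄ + K·y = [-1/3, 67/33]
step 0: P' = (I − K·H)·P̄ = [2/3 -4/3; -4/3 130/33]
step 1: x̄ = F·x = [-26/11, 67/33]
step 1: P̄ = F·P·Fᵀ + Q = [102/11 -58/11; -58/11 196/33]
step 1: y = z − H·x̄ = [233/33]
step 1: S = H·P̄·Hᵀ + R = [1972/33]
step 1: K = P̄·Hᵀ·S⁻¹ = [186/493; -163/986]
step 1: x' = x̄ + K·y = [148/493, 851/986]
step 1: P' = (I − K·H)·P̄ = [378/493 -762/493; -762/493 2123/493]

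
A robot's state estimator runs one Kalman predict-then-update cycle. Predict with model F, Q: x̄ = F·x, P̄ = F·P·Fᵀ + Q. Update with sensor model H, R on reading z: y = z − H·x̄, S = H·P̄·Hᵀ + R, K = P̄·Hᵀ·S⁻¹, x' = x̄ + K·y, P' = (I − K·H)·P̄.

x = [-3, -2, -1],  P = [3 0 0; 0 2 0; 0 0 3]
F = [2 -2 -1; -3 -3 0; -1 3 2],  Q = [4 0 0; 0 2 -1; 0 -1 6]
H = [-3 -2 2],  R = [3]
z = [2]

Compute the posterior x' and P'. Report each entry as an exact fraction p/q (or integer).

x' = [-5449/886, 4773/443, 1100/443]
P' = [10233/886 -8274/443 -687/443; -8274/443 16213/443 3730/443; -687/443 3730/443 2827/443]

x̄ = F·x = [-1, 15, -5]
P̄ = F·P·Fᵀ + Q = [27 -6 -24; -6 47 -10; -24 -10 39]
y = z − H·x̄ = [39]
S = H·P̄·Hᵀ + R = [886]
K = P̄·Hᵀ·S⁻¹ = [-117/886; -48/443; 85/443]
x' = x̄ + K·y = [-5449/886, 4773/443, 1100/443]
P' = (I − K·H)·P̄ = [10233/886 -8274/443 -687/443; -8274/443 16213/443 3730/443; -687/443 3730/443 2827/443]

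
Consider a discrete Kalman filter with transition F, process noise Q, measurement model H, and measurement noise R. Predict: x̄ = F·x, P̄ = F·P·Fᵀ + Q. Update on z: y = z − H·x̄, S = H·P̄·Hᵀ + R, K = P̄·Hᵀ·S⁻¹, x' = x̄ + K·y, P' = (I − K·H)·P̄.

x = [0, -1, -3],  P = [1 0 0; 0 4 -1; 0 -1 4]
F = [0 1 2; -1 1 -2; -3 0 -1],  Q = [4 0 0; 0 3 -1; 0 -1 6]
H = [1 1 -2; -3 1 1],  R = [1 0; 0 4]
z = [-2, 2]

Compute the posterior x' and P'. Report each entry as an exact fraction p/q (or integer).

x̄ = F·x = [-7, 5, 3]
P̄ = F·P·Fᵀ + Q = [20 -12 -7; -12 28 11; -7 11 19]
y = z − H·x̄ = [6, -27]
S = H·P̄·Hᵀ + R = [85 -106; -106 367]
K = P̄·Hᵀ·S⁻¹ = [-100/6653 -1461/6653; 1916/6653 1913/6653; -7072/19959 731/19959]
x' = x̄ + K·y = [-7724/6653, -6890/6653, -764/6653]
P' = (I − K·H)·P̄ = [19841/6653 29139/6653 24540/6653; 29139/6653 54305/6653 40764/6653; 24540/6653 40764/6653 101492/19959]

x' = [-7724/6653, -6890/6653, -764/6653]
P' = [19841/6653 29139/6653 24540/6653; 29139/6653 54305/6653 40764/6653; 24540/6653 40764/6653 101492/19959]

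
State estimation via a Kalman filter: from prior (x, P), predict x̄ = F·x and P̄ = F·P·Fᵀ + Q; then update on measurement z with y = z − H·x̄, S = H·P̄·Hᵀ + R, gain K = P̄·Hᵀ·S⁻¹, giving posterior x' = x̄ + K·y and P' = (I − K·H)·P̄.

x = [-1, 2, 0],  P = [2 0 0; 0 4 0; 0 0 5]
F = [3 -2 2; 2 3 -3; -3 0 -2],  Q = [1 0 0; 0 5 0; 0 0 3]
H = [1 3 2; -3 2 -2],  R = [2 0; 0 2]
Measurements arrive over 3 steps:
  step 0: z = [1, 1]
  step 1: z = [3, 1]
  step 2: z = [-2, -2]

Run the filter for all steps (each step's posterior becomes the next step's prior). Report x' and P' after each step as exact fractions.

step 0: x' = [-285537/95965, -15036/19193, 299459/95965], P' = [2225752/95965 176646/19193 -2437944/95965; 176646/19193 73160/19193 -194248/19193; -2437944/95965 -194248/19193 2694843/95965]
step 1: x' = [-18616472821/23089119562, 5529504906/11544559781, 13069428388/11544559781], P' = [28460854979/11544559781 11305164138/11544559781 -30352570720/11544559781; 11305164138/11544559781 6336253656/11544559781 -12503438400/11544559781; -30352570720/11544559781 -12503438400/11544559781 35186090107/11544559781]
step 2: x' = [-35271679353165/52675319596906, -56101320860103/52675319596906, 90107577320597/105350639193812], P' = [62207398553555/26337659798453 24613082469156/26337659798453 -66254539956443/26337659798453; 24613082469156/26337659798453 41830029286522/79012979395359 -27230853238721/26337659798453; -66254539956443/26337659798453 -27230853238721/26337659798453 153973299157761/52675319596906]

step 0: x̄ = F·x = [-7, 4, 3]
step 0: P̄ = F·P·Fᵀ + Q = [55 -42 -38; -42 94 18; -38 18 41]
step 0: y = z − H·x̄ = [-10, -22]
step 0: S = H·P̄·Hᵀ + R = [879 797; 797 941]
step 0: K = P̄·Hᵀ·S⁻¹ = [-223/95965 -17454/95965; 3815/19193 2439/19193; 19011/95965 -9167/95965]
step 0: x' = x̄ + K·y = [-285537/95965, -15036/19193, 299459/95965]
step 0: P' = (I − K·H)·P̄ = [2225752/95965 176646/19193 -2437944/95965; 176646/19193 73160/19193 -194248/19193; -2437944/95965 -194248/19193 2694843/95965]
step 1: x̄ = F·x = [-107333/95965, -1694991/95965, 257693/95965]
step 1: P̄ = F·P·Fᵀ + Q = [286137/95965 -58356/95965 -141392/95965; -58356/95965 94265028/95965 -11496804/95965; -141392/95965 -11496804/95965 1843707/95965]
step 1: y = z − H·x̄ = [992963/19193, 3679334/95965]
step 1: S = H·P̄·Hᵀ + R = [143472159/19193 116378033/19193; 116378033/19193 478180103/95965]
step 1: K = P̄·Hᵀ·S⁻¹ = [1671205953/23089119562 -2067095221/23089119562; 2653524153/11544559781 1881945849/11544559781; 1254647147/11544559781 -2160672427/11544559781]
step 1: x' = x̄ + K·y = [-18616472821/23089119562, 5529504906/11544559781, 13069428388/11544559781]
step 1: P' = (I − K·H)·P̄ = [28460854979/11544559781 11305164138/11544559781 -30352570720/11544559781; 11305164138/11544559781 6336253656/11544559781 -12503438400/11544559781; -30352570720/11544559781 -12503438400/11544559781 35186090107/11544559781]
step 2: x̄ = F·x = [-25689724535/23089119562, -41236243267/11544559781, 3571704911/23089119562]
step 2: P̄ = F·P·Fᵀ + Q = [33916318548/11544559781 -20121519214/11544559781 -14843975371/11544559781; -20121519214/11544559781 1270222022184/11544559781 -138137289674/11544559781; -14843975371/11544559781 -138137289674/11544559781 67294885942/11544559781]
step 2: y = z − H·x̄ = [219785535191/23089119562, 48840970161/23089119562]
step 2: S = H·P̄·Hᵀ + R = [9920430688678/11544559781 7786280650506/11544559781; 7786280650506/11544559781 6846832462506/11544559781]
step 2: K = P̄·Hᵀ·S⁻¹ = [3537566048137/52675319596906 -4886950809467/52675319596906; 5990702639118/26337659798453 12763717891483/79012979395359; 6026199485155/52675319596906 -4835692882937/26337659798453]
step 2: x' = x̄ + K·y = [-35271679353165/52675319596906, -56101320860103/52675319596906, 90107577320597/105350639193812]
step 2: P' = (I − K·H)·P̄ = [62207398553555/26337659798453 24613082469156/26337659798453 -66254539956443/26337659798453; 24613082469156/26337659798453 41830029286522/79012979395359 -27230853238721/26337659798453; -66254539956443/26337659798453 -27230853238721/26337659798453 153973299157761/52675319596906]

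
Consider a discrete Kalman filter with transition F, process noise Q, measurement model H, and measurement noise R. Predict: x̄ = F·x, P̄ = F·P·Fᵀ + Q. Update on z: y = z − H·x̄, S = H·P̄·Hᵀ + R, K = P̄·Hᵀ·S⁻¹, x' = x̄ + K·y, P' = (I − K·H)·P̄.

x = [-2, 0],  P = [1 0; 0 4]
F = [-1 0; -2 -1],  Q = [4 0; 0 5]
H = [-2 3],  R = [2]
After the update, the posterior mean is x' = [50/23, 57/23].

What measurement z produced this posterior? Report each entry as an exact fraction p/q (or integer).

x̄ = F·x = [2, 4]
P̄ = F·P·Fᵀ + Q = [5 2; 2 13]
S = H·P̄·Hᵀ + R = [115]
K = P̄·Hᵀ·S⁻¹ = [-4/115; 7/23]
x' − x̄ = [4/23, -35/23] = K·y
y = (KᵀK)⁻¹·Kᵀ·(x' − x̄) = [-5]
z = y + H·x̄ = [-5] + [8] = [3]

z = [3]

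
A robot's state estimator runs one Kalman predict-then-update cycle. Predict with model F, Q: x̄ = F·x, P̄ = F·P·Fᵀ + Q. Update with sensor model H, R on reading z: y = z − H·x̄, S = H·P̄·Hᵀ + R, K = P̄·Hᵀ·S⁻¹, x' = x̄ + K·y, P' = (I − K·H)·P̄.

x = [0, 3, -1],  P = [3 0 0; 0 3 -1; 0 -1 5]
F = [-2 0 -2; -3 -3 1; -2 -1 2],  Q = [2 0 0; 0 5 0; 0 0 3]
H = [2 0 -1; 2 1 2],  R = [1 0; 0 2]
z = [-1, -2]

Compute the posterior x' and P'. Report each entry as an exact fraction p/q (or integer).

x' = [-1563/26264, -94827/26264, 1569/1876]
P' = [10421/26264 -37819/26264 813/1876; -37819/26264 235541/26264 -5083/1876; 813/1876 -5083/1876 153/134]

x̄ = F·x = [2, -10, -5]
P̄ = F·P·Fᵀ + Q = [34 2 -10; 2 70 44; -10 44 42]
y = z − H·x̄ = [-10, 14]
S = H·P̄·Hᵀ + R = [219 -8; -8 480]
K = P̄·Hᵀ·S⁻¹ = [2365/6566 5787/52528; -1119/6566 17579/52528; -129/469 827/3752]
x' = x̄ + K·y = [-1563/26264, -94827/26264, 1569/1876]
P' = (I − K·H)·P̄ = [10421/26264 -37819/26264 813/1876; -37819/26264 235541/26264 -5083/1876; 813/1876 -5083/1876 153/134]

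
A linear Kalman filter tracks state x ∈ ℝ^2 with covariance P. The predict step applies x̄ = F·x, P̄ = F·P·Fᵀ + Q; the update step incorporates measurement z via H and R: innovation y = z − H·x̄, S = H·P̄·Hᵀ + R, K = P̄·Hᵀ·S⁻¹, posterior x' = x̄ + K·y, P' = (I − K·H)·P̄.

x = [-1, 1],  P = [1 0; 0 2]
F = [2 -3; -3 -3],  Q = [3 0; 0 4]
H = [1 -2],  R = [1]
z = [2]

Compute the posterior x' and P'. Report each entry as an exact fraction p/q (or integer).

x' = [-503/102, -175/51]
P' = [2549/102 637/51; 637/51 331/51]

x̄ = F·x = [-5, 0]
P̄ = F·P·Fᵀ + Q = [25 12; 12 31]
y = z − H·x̄ = [7]
S = H·P̄·Hᵀ + R = [102]
K = P̄·Hᵀ·S⁻¹ = [1/102; -25/51]
x' = x̄ + K·y = [-503/102, -175/51]
P' = (I − K·H)·P̄ = [2549/102 637/51; 637/51 331/51]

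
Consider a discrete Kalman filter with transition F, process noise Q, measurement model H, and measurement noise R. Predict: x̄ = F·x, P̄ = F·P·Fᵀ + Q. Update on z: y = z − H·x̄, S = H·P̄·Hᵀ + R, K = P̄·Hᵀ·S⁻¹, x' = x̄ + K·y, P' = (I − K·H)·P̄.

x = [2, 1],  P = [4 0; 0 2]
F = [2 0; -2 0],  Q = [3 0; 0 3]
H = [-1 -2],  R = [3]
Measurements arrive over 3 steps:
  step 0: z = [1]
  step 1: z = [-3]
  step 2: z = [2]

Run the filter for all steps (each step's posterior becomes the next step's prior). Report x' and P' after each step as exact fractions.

step 0: x' = [97/34, -35/17], P' = [477/34 -129/17; -129/17 81/17]
step 1: x' = [-8/15, 167/105], P' = [421/20 -58/5; -58/5 247/35]
step 2: x' = [100/73, -838/511], P' = [1656/73 -915/73; -915/73 3879/511]

step 0: x̄ = F·x = [4, -4]
step 0: P̄ = F·P·Fᵀ + Q = [19 -16; -16 19]
step 0: y = z − H·x̄ = [-3]
step 0: S = H·P̄·Hᵀ + R = [34]
step 0: K = P̄·Hᵀ·S⁻¹ = [13/34; -11/17]
step 0: x' = x̄ + K·y = [97/34, -35/17]
step 0: P' = (I − K·H)·P̄ = [477/34 -129/17; -129/17 81/17]
step 1: x̄ = F·x = [97/17, -97/17]
step 1: P̄ = F·P·Fᵀ + Q = [1005/17 -954/17; -954/17 1005/17]
step 1: y = z − H·x̄ = [-148/17]
step 1: S = H·P̄·Hᵀ + R = [1260/17]
step 1: K = P̄·Hᵀ·S⁻¹ = [43/60; -88/105]
step 1: x' = x̄ + K·y = [-8/15, 167/105]
step 1: P' = (I − K·H)·P̄ = [421/20 -58/5; -58/5 247/35]
step 2: x̄ = F·x = [-16/15, 16/15]
step 2: P̄ = F·P·Fᵀ + Q = [436/5 -421/5; -421/5 436/5]
step 2: y = z − H·x̄ = [46/15]
step 2: S = H·P̄·Hᵀ + R = [511/5]
step 2: K = P̄·Hᵀ·S⁻¹ = [58/73; -451/511]
step 2: x' = x̄ + K·y = [100/73, -838/511]
step 2: P' = (I − K·H)·P̄ = [1656/73 -915/73; -915/73 3879/511]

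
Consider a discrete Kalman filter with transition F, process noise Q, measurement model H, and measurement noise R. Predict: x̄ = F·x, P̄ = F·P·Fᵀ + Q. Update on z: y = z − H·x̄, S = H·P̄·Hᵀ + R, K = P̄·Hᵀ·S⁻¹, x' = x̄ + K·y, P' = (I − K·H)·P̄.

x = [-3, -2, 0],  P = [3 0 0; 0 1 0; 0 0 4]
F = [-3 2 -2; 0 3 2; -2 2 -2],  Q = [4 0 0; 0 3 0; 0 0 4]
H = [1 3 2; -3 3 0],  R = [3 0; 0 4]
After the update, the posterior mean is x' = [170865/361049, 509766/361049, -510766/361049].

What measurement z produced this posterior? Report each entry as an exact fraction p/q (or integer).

z = [2, 3]

x̄ = F·x = [5, -6, 2]
P̄ = F·P·Fᵀ + Q = [51 -10 38; -10 28 -10; 38 -10 36]
S = H·P̄·Hᵀ + R = [422 -129; -129 895]
K = P̄·Hᵀ·S⁻¹ = [63208/361049 -64713/361049; 63036/361049 55074/361049; 53024/361049 -50448/361049]
x' − x̄ = [-1634380/361049, 2676060/361049, -1232864/361049] = K·y
y = (KᵀK)⁻¹·Kᵀ·(x' − x̄) = [11, 36]
z = y + H·x̄ = [11, 36] + [-9, -33] = [2, 3]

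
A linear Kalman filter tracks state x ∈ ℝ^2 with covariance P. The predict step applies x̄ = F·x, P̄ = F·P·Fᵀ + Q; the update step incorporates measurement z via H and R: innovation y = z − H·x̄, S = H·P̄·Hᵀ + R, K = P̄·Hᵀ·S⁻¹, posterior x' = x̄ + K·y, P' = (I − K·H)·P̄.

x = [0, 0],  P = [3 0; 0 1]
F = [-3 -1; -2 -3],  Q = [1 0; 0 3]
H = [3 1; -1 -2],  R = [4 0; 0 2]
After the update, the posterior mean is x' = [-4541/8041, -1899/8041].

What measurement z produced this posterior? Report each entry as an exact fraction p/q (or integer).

x̄ = F·x = [0, 0]
P̄ = F·P·Fᵀ + Q = [29 21; 21 24]
S = H·P̄·Hᵀ + R = [415 -282; -282 211]
K = P̄·Hᵀ·S⁻¹ = [2766/8041 991/8041; -1101/8041 -4101/8041]
x' − x̄ = [-4541/8041, -1899/8041] = K·y
y = (KᵀK)⁻¹·Kᵀ·(x' − x̄) = [-2, 1]
z = y + H·x̄ = [-2, 1] + [0, 0] = [-2, 1]

z = [-2, 1]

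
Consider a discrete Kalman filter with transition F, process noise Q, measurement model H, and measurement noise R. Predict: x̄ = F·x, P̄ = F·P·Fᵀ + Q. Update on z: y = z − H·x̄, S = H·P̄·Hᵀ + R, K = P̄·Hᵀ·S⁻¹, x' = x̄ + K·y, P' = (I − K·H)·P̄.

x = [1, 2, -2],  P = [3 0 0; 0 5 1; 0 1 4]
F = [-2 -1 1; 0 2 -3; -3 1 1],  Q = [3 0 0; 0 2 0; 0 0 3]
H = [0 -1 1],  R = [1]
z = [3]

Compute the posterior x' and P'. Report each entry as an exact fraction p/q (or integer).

x̄ = F·x = [-6, 10, -3]
P̄ = F·P·Fᵀ + Q = [22 -17 17; -17 46 -3; 17 -3 41]
y = z − H·x̄ = [16]
S = H·P̄·Hᵀ + R = [94]
K = P̄·Hᵀ·S⁻¹ = [17/47; -49/94; 22/47]
x' = x̄ + K·y = [-10/47, 78/47, 211/47]
P' = (I − K·H)·P̄ = [456/47 34/47 51/47; 34/47 1923/94 937/47; 51/47 937/47 959/47]

x' = [-10/47, 78/47, 211/47]
P' = [456/47 34/47 51/47; 34/47 1923/94 937/47; 51/47 937/47 959/47]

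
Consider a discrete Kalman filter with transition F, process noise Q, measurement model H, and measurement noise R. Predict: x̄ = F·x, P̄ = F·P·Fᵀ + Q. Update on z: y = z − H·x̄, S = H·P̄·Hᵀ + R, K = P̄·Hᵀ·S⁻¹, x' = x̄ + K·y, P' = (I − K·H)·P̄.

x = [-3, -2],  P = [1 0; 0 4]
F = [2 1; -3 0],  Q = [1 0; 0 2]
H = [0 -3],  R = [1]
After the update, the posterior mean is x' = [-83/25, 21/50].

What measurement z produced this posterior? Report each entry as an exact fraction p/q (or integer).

z = [-1]

x̄ = F·x = [-8, 9]
P̄ = F·P·Fᵀ + Q = [9 -6; -6 11]
S = H·P̄·Hᵀ + R = [100]
K = P̄·Hᵀ·S⁻¹ = [9/50; -33/100]
x' − x̄ = [117/25, -429/50] = K·y
y = (KᵀK)⁻¹·Kᵀ·(x' − x̄) = [26]
z = y + H·x̄ = [26] + [-27] = [-1]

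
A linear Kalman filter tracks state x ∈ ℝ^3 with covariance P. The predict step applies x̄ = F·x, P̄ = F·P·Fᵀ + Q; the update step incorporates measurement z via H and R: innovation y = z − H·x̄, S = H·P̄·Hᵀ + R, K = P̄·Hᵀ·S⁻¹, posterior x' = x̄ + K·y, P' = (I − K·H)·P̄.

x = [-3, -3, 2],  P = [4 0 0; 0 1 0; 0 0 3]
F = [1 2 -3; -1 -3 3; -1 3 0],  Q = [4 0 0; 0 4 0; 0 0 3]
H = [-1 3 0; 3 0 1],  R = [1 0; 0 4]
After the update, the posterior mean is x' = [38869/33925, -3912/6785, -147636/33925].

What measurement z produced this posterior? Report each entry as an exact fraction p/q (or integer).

z = [-3, -1]

x̄ = F·x = [-15, 18, -6]
P̄ = F·P·Fᵀ + Q = [39 -37 2; -37 44 -5; 2 -5 16]
S = H·P̄·Hᵀ + R = [658 -467; -467 383]
K = P̄·Hᵀ·S⁻¹ = [-1877/33925 8252/33925; 2111/6785 519/6785; 3763/33925 6537/33925]
x' − x̄ = [547744/33925, -126042/6785, 55914/33925] = K·y
y = (KᵀK)⁻¹·Kᵀ·(x' − x̄) = [-72, 50]
z = y + H·x̄ = [-72, 50] + [69, -51] = [-3, -1]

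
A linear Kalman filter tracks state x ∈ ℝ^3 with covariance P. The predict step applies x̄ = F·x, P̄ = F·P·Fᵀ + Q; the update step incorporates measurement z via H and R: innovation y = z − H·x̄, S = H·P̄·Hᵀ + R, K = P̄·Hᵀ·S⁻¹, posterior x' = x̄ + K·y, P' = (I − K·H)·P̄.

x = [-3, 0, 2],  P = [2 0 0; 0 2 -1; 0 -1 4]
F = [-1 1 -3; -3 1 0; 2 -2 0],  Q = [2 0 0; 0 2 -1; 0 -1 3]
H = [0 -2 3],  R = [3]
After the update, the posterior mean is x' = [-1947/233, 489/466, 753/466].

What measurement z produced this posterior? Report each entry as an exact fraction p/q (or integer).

x̄ = F·x = [-3, 9, -6]
P̄ = F·P·Fᵀ + Q = [48 11 -14; 11 22 -17; -14 -17 19]
S = H·P̄·Hᵀ + R = [466]
K = P̄·Hᵀ·S⁻¹ = [-32/233; -95/466; 91/466]
x' − x̄ = [-1248/233, -3705/466, 3549/466] = K·y
y = (KᵀK)⁻¹·Kᵀ·(x' − x̄) = [39]
z = y + H·x̄ = [39] + [-36] = [3]

z = [3]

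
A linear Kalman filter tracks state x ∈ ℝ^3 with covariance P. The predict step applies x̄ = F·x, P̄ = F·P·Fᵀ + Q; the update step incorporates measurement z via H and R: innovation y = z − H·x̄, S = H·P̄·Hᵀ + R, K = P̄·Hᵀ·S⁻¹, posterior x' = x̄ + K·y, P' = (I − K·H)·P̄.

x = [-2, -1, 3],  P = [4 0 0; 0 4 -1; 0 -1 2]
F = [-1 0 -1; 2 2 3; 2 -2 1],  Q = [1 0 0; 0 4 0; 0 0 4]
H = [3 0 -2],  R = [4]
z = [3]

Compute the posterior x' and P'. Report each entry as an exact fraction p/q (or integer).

x' = [-19/379, 689/379, -581/379]
P' = [628/379 -2028/379 852/379; -2028/379 12782/379 -2930/379; 852/379 -2930/379 1518/379]

x̄ = F·x = [-1, 3, 1]
P̄ = F·P·Fᵀ + Q = [7 -12 -12; -12 42 10; -12 10 42]
y = z − H·x̄ = [8]
S = H·P̄·Hᵀ + R = [379]
K = P̄·Hᵀ·S⁻¹ = [45/379; -56/379; -120/379]
x' = x̄ + K·y = [-19/379, 689/379, -581/379]
P' = (I − K·H)·P̄ = [628/379 -2028/379 852/379; -2028/379 12782/379 -2930/379; 852/379 -2930/379 1518/379]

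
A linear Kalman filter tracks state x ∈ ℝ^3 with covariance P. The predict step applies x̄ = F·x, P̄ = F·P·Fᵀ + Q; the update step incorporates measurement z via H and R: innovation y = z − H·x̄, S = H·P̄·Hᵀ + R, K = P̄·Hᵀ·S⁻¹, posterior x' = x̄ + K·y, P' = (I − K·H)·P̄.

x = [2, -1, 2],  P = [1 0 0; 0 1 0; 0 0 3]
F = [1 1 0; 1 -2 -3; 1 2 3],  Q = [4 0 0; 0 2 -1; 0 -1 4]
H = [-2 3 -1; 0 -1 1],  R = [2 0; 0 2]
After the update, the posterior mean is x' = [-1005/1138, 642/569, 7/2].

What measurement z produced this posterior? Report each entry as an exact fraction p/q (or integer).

x̄ = F·x = [1, -2, 6]
P̄ = F·P·Fᵀ + Q = [6 -1 3; -1 34 -31; 3 -31 36]
S = H·P̄·Hᵀ + R = [578 -270; -270 134]
K = P̄·Hᵀ·S⁻¹ = [-333/1138 -637/1138; 135/1138 -140/569; 0 1/2]
x' − x̄ = [-2143/1138, 1780/569, -5/2] = K·y
y = (KᵀK)⁻¹·Kᵀ·(x' − x̄) = [16, -5]
z = y + H·x̄ = [16, -5] + [-14, 8] = [2, 3]

z = [2, 3]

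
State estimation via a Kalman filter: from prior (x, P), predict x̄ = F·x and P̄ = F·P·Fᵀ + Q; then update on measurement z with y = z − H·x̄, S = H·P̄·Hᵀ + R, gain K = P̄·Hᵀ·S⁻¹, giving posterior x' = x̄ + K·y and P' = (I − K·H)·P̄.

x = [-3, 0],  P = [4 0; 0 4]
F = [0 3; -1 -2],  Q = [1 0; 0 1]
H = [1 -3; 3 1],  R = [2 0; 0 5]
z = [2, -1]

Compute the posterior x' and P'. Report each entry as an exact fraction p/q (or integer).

x̄ = F·x = [0, 3]
P̄ = F·P·Fᵀ + Q = [37 -24; -24 21]
y = z − H·x̄ = [11, -4]
S = H·P̄·Hᵀ + R = [372 240; 240 215]
K = P̄·Hᵀ·S⁻¹ = [511/4476 517/1865; -431/1492 159/1865]
x' = x̄ + K·y = [3289/22380, -3869/7460]
P' = (I − K·H)·P̄ = [9817/22380 523/7460; 523/7460 1611/7460]

x' = [3289/22380, -3869/7460]
P' = [9817/22380 523/7460; 523/7460 1611/7460]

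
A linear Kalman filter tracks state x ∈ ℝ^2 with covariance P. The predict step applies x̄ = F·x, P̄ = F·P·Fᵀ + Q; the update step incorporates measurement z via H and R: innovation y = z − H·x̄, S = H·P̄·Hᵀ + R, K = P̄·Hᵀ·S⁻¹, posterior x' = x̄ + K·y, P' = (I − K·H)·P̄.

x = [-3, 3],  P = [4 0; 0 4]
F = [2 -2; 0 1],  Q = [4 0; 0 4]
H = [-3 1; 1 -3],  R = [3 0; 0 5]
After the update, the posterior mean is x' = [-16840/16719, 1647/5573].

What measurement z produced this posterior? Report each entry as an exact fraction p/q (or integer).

x̄ = F·x = [-12, 3]
P̄ = F·P·Fᵀ + Q = [36 -8; -8 8]
S = H·P̄·Hᵀ + R = [383 -212; -212 161]
K = P̄·Hᵀ·S⁻¹ = [-5956/16719 -1612/16719; -544/5573 -1824/5573]
x' − x̄ = [183788/16719, -15072/5573] = K·y
y = (KᵀK)⁻¹·Kᵀ·(x' − x̄) = [-36, 19]
z = y + H·x̄ = [-36, 19] + [39, -21] = [3, -2]

z = [3, -2]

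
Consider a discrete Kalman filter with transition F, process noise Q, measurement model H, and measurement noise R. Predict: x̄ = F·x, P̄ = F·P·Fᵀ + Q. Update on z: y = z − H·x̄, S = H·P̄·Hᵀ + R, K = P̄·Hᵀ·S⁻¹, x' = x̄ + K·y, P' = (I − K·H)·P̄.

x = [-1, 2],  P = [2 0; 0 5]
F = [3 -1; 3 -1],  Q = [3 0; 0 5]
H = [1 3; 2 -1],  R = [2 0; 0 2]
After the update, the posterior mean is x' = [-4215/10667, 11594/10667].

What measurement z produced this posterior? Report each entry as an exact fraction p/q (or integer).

z = [3, -2]

x̄ = F·x = [-5, -5]
P̄ = F·P·Fᵀ + Q = [26 23; 23 28]
S = H·P̄·Hᵀ + R = [418 83; 83 42]
K = P̄·Hᵀ·S⁻¹ = [1583/10667 4237/10667; 3000/10667 -1357/10667]
x' − x̄ = [49120/10667, 64929/10667] = K·y
y = (KᵀK)⁻¹·Kᵀ·(x' − x̄) = [23, 3]
z = y + H·x̄ = [23, 3] + [-20, -5] = [3, -2]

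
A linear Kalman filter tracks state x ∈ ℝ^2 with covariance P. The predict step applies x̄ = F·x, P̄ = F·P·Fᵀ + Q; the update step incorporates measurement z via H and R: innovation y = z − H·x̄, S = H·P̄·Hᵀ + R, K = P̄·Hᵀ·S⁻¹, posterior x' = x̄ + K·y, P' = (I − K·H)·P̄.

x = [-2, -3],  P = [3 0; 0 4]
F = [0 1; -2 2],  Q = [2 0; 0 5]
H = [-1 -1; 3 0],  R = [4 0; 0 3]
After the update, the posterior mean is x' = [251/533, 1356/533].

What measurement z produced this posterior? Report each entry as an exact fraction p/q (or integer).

x̄ = F·x = [-3, -2]
P̄ = F·P·Fᵀ + Q = [6 8; 8 33]
S = H·P̄·Hᵀ + R = [59 -42; -42 57]
K = P̄·Hᵀ·S⁻¹ = [-14/533 158/533; -443/533 -102/533]
x' − x̄ = [1850/533, 2422/533] = K·y
y = (KᵀK)⁻¹·Kᵀ·(x' − x̄) = [-8, 11]
z = y + H·x̄ = [-8, 11] + [5, -9] = [-3, 2]

z = [-3, 2]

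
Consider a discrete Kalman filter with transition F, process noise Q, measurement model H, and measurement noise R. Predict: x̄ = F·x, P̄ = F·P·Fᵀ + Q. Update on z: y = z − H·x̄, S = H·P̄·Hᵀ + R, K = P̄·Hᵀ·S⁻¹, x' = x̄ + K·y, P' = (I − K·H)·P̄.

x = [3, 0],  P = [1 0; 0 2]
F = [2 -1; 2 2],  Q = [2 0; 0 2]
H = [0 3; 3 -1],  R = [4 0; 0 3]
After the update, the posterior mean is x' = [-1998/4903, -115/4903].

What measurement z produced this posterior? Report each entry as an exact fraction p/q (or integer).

x̄ = F·x = [6, 6]
P̄ = F·P·Fᵀ + Q = [8 0; 0 14]
S = H·P̄·Hᵀ + R = [130 -42; -42 89]
K = P̄·Hᵀ·S⁻¹ = [504/4903 1560/4903; 1575/4903 -28/4903]
x' − x̄ = [-31416/4903, -29533/4903] = K·y
y = (KᵀK)⁻¹·Kᵀ·(x' − x̄) = [-19, -14]
z = y + H·x̄ = [-19, -14] + [18, 12] = [-1, -2]

z = [-1, -2]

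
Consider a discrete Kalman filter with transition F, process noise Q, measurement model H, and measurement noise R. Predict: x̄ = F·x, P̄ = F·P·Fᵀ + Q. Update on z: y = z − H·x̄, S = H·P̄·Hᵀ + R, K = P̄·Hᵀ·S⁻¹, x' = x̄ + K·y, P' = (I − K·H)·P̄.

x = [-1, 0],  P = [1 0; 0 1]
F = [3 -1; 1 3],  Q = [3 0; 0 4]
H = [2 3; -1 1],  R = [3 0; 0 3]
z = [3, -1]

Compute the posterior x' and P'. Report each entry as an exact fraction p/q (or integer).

x̄ = F·x = [-3, -1]
P̄ = F·P·Fᵀ + Q = [13 0; 0 14]
y = z − H·x̄ = [12, -3]
S = H·P̄·Hᵀ + R = [181 16; 16 30]
K = P̄·Hᵀ·S⁻¹ = [38/199 -213/398; 518/2587 931/2587]
x' = x̄ + K·y = [357/398, 836/2587]
P' = (I − K·H)·P̄ = [429/398 -105/199; -105/199 1428/2587]

x' = [357/398, 836/2587]
P' = [429/398 -105/199; -105/199 1428/2587]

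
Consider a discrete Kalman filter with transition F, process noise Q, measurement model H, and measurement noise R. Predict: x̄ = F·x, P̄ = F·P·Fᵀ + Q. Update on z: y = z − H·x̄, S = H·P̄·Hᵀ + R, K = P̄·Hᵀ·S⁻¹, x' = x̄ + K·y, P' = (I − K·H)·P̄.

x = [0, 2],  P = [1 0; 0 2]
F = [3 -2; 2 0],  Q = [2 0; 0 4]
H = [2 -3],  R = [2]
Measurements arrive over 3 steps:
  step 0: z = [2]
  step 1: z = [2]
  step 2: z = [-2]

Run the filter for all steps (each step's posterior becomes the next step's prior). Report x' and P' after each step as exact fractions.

step 0: x' = [-56/39, -20/13], P' = [541/39 118/13; 118/13 80/13]
step 1: x' = [116/313, -412/939], P' = [19783/939 13430/939; 13430/939 9320/939]
step 2: x' = [346832/96157, 882452/288471], P' = [2084723/96157 1417430/96157; 1417430/96157 2953568/288471]

step 0: x̄ = F·x = [-4, 0]
step 0: P̄ = F·P·Fᵀ + Q = [19 6; 6 8]
step 0: y = z − H·x̄ = [10]
step 0: S = H·P̄·Hᵀ + R = [78]
step 0: K = P̄·Hᵀ·S⁻¹ = [10/39; -2/13]
step 0: x' = x̄ + K·y = [-56/39, -20/13]
step 0: P' = (I − K·H)·P̄ = [541/39 118/13; 118/13 80/13]
step 1: x̄ = F·x = [-16/13, -112/39]
step 1: P̄ = F·P·Fᵀ + Q = [553/13 610/13; 610/13 2320/39]
step 1: y = z − H·x̄ = [-54/13]
step 1: S = H·P̄·Hᵀ + R = [1878/13]
step 1: K = P̄·Hᵀ·S⁻¹ = [-362/939; -550/939]
step 1: x' = x̄ + K·y = [116/313, -412/939]
step 1: P' = (I − K·H)·P̄ = [19783/939 13430/939; 13430/939 9320/939]
step 2: x̄ = F·x = [1868/939, 232/313]
step 2: P̄ = F·P·Fᵀ + Q = [56045/939 64978/939; 64978/939 82888/939]
step 2: y = z − H·x̄ = [-3526/939]
step 2: S = H·P̄·Hᵀ + R = [192314/939]
step 2: K = P̄·Hᵀ·S⁻¹ = [-41422/96157; -59354/96157]
step 2: x' = x̄ + K·y = [346832/96157, 882452/288471]
step 2: P' = (I − K·H)·P̄ = [2084723/96157 1417430/96157; 1417430/96157 2953568/288471]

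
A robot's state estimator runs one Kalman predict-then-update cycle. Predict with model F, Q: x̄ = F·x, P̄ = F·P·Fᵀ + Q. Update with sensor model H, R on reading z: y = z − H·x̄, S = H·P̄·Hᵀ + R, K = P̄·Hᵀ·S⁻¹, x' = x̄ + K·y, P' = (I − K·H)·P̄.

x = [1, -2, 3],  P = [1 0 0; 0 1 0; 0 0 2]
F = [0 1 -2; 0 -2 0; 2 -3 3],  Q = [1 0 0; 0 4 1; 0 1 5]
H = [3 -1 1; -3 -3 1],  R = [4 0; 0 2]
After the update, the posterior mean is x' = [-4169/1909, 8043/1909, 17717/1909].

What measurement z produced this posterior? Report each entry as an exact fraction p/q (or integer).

x̄ = F·x = [-8, 4, 17]
P̄ = F·P·Fᵀ + Q = [10 -2 -15; -2 8 7; -15 7 36]
S = H·P̄·Hᵀ + R = [46 -46; -46 212]
K = P̄·Hᵀ·S⁻¹ = [905/3818 -11/83; -995/3818 -9/83; -158/1909 22/83]
x' − x̄ = [11103/1909, 407/1909, -14736/1909] = K·y
y = (KᵀK)⁻¹·Kᵀ·(x' − x̄) = [10, -26]
z = y + H·x̄ = [10, -26] + [-11, 29] = [-1, 3]

z = [-1, 3]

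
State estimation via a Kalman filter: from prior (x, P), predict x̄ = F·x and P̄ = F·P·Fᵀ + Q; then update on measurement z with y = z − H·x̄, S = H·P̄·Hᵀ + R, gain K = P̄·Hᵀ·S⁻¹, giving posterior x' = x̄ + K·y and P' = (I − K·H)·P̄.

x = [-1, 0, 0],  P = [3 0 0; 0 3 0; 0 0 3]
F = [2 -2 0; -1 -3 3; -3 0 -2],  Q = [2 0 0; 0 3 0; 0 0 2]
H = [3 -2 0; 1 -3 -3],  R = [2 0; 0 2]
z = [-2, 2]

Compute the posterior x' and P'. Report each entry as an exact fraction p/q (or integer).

x̄ = F·x = [-2, 1, 3]
P̄ = F·P·Fᵀ + Q = [26 12 -18; 12 60 -9; -18 -9 41]
y = z − H·x̄ = [6, 16]
S = H·P̄·Hᵀ + R = [332 414; 414 811]
K = P̄·Hᵀ·S⁻¹ = [12789/48928 -1937/24464; -4875/48928 -3009/24464; 1125/6116 -717/3058]
x' = x̄ + K·y = [-41553/24464, -38305/24464, 1077/3058]
P' = (I − K·H)·P̄ = [375989/24464 557589/24464 -53871/3058; 557589/24464 838821/24464 -81369/3058; -53871/3058 -81369/3058 31945/1529]

x' = [-41553/24464, -38305/24464, 1077/3058]
P' = [375989/24464 557589/24464 -53871/3058; 557589/24464 838821/24464 -81369/3058; -53871/3058 -81369/3058 31945/1529]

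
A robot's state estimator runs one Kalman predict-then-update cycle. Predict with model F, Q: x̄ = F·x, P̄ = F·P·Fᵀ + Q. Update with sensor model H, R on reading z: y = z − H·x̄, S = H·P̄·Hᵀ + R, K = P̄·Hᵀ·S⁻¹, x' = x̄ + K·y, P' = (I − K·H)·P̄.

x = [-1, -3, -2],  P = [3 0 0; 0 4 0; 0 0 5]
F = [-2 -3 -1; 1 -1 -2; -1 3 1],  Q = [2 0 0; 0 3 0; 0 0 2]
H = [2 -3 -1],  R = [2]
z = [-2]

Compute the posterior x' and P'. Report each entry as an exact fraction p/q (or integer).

x̄ = F·x = [13, 6, -10]
P̄ = F·P·Fᵀ + Q = [55 16 -35; 16 30 -25; -35 -25 46]
y = z − H·x̄ = [-20]
S = H·P̄·Hᵀ + R = [336]
K = P̄·Hᵀ·S⁻¹ = [97/336; -11/112; -41/336]
x' = x̄ + K·y = [607/84, 223/28, -635/84]
P' = (I − K·H)·P̄ = [9071/336 2859/112 -7783/336; 2859/112 2997/112 -3251/112; -7783/336 -3251/112 13775/336]

x' = [607/84, 223/28, -635/84]
P' = [9071/336 2859/112 -7783/336; 2859/112 2997/112 -3251/112; -7783/336 -3251/112 13775/336]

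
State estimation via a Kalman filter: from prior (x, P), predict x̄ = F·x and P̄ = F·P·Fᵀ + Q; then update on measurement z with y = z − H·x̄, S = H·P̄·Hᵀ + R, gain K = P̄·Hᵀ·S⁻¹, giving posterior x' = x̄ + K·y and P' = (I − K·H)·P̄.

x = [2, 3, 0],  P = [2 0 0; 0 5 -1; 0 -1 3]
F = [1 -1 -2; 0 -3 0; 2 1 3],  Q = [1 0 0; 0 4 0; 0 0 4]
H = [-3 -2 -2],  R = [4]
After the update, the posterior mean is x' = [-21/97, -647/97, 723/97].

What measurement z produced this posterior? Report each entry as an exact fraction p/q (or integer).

z = [-1]

x̄ = F·x = [-1, -9, 7]
P̄ = F·P·Fᵀ + Q = [16 9 -14; 9 49 -6; -14 -6 38]
S = H·P̄·Hᵀ + R = [388]
K = P̄·Hᵀ·S⁻¹ = [-19/194; -113/388; -11/194]
x' − x̄ = [76/97, 226/97, 44/97] = K·y
y = (KᵀK)⁻¹·Kᵀ·(x' − x̄) = [-8]
z = y + H·x̄ = [-8] + [7] = [-1]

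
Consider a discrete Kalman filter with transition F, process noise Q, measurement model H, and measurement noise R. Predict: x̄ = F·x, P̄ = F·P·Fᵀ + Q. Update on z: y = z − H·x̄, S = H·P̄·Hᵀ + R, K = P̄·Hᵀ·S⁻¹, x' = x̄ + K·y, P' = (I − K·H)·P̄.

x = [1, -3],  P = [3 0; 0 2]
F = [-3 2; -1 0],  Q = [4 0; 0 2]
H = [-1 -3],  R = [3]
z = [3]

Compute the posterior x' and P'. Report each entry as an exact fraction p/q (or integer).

x' = [-225/47, 25/47]
P' = [381/47 -105/47; -105/47 43/47]

x̄ = F·x = [-9, -1]
P̄ = F·P·Fᵀ + Q = [39 9; 9 5]
y = z − H·x̄ = [-9]
S = H·P̄·Hᵀ + R = [141]
K = P̄·Hᵀ·S⁻¹ = [-22/47; -8/47]
x' = x̄ + K·y = [-225/47, 25/47]
P' = (I − K·H)·P̄ = [381/47 -105/47; -105/47 43/47]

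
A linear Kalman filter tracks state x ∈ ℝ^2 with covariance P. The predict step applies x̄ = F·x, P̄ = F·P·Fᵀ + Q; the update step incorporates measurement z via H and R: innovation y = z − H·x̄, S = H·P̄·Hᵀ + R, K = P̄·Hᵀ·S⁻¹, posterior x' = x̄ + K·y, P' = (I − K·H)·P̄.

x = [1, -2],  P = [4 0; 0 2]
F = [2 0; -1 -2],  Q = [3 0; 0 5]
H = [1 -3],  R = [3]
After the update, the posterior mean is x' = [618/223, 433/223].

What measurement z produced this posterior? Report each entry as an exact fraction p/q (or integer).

x̄ = F·x = [2, 3]
P̄ = F·P·Fᵀ + Q = [19 -8; -8 17]
S = H·P̄·Hᵀ + R = [223]
K = P̄·Hᵀ·S⁻¹ = [43/223; -59/223]
x' − x̄ = [172/223, -236/223] = K·y
y = (KᵀK)⁻¹·Kᵀ·(x' − x̄) = [4]
z = y + H·x̄ = [4] + [-7] = [-3]

z = [-3]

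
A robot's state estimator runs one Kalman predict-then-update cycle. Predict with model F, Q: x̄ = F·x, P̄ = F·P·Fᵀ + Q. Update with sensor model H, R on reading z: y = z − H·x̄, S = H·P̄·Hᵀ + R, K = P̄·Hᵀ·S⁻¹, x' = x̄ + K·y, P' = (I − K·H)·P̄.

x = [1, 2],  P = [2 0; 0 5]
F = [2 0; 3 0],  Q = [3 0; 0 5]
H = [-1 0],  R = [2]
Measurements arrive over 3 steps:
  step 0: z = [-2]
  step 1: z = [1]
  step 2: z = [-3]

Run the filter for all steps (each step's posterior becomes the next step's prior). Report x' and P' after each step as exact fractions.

step 0: x' = [2, 3], P' = [22/13 24/13; 24/13 155/13]
step 1: x' = [-23/153, 86/51], P' = [254/153 88/51; 88/51 195/17]
step 2: x' = [4333/1781, 4227/1781], P' = [2950/1781 3048/1781; 3048/1781 20335/1781]

step 0: x̄ = F·x = [2, 3]
step 0: P̄ = F·P·Fᵀ + Q = [11 12; 12 23]
step 0: y = z − H·x̄ = [0]
step 0: S = H·P̄·Hᵀ + R = [13]
step 0: K = P̄·Hᵀ·S⁻¹ = [-11/13; -12/13]
step 0: x' = x̄ + K·y = [2, 3]
step 0: P' = (I − K·H)·P̄ = [22/13 24/13; 24/13 155/13]
step 1: x̄ = F·x = [4, 6]
step 1: P̄ = F·P·Fᵀ + Q = [127/13 132/13; 132/13 263/13]
step 1: y = z − H·x̄ = [5]
step 1: S = H·P̄·Hᵀ + R = [153/13]
step 1: K = P̄·Hᵀ·S⁻¹ = [-127/153; -44/51]
step 1: x' = x̄ + K·y = [-23/153, 86/51]
step 1: P' = (I − K·H)·P̄ = [254/153 88/51; 88/51 195/17]
step 2: x̄ = F·x = [-46/153, -23/51]
step 2: P̄ = F·P·Fᵀ + Q = [1475/153 508/51; 508/51 339/17]
step 2: y = z − H·x̄ = [-505/153]
step 2: S = H·P̄·Hᵀ + R = [1781/153]
step 2: K = P̄·Hᵀ·S⁻¹ = [-1475/1781; -1524/1781]
step 2: x' = x̄ + K·y = [4333/1781, 4227/1781]
step 2: P' = (I − K·H)·P̄ = [2950/1781 3048/1781; 3048/1781 20335/1781]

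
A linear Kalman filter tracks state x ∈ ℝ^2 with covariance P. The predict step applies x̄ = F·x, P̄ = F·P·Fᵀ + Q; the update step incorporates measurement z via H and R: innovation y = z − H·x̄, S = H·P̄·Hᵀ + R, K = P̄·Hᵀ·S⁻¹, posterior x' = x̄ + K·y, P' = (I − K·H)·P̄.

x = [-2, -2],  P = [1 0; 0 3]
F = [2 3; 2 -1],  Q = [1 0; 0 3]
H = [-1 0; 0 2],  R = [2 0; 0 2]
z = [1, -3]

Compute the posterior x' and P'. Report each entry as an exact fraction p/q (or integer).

x' = [-263/166, -529/332]
P' = [311/166 -5/332; -5/332 315/664]

x̄ = F·x = [-10, -2]
P̄ = F·P·Fᵀ + Q = [32 -5; -5 10]
y = z − H·x̄ = [-9, 1]
S = H·P̄·Hᵀ + R = [34 10; 10 42]
K = P̄·Hᵀ·S⁻¹ = [-311/332 -5/332; 5/664 315/664]
x' = x̄ + K·y = [-263/166, -529/332]
P' = (I − K·H)·P̄ = [311/166 -5/332; -5/332 315/664]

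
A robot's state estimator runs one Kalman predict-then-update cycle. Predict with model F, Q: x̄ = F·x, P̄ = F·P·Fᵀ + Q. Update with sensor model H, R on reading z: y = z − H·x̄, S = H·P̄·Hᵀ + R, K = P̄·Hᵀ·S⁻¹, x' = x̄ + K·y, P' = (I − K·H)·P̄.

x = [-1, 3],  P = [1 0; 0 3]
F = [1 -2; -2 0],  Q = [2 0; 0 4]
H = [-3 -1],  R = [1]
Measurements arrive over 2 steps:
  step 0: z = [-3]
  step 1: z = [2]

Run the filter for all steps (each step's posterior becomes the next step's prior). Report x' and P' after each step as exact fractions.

step 0: x̄ = F·x = [-7, 2]
step 0: P̄ = F·P·Fᵀ + Q = [15 -2; -2 8]
step 0: y = z − H·x̄ = [-22]
step 0: S = H·P̄·Hᵀ + R = [132]
step 0: K = P̄·Hᵀ·S⁻¹ = [-43/132; -1/66]
step 0: x' = x̄ + K·y = [1/6, 7/3]
step 0: P' = (I − K·H)·P̄ = [131/132 -175/66; -175/66 263/33]
step 1: x̄ = F·x = [-9/2, -1/3]
step 1: P̄ = F·P·Fᵀ + Q = [2001/44 -277/22; -277/22 263/33]
step 1: y = z − H·x̄ = [-71/6]
step 1: S = H·P̄·Hᵀ + R = [45239/132]
step 1: K = P̄·Hᵀ·S⁻¹ = [-16347/45239; 3934/45239]
step 1: x' = x̄ + K·y = [-10136/45239, -61632/45239]
step 1: P' = (I − K·H)·P̄ = [32919/45239 -82410/45239; -82410/45239 243296/45239]

step 0: x' = [1/6, 7/3], P' = [131/132 -175/66; -175/66 263/33]
step 1: x' = [-10136/45239, -61632/45239], P' = [32919/45239 -82410/45239; -82410/45239 243296/45239]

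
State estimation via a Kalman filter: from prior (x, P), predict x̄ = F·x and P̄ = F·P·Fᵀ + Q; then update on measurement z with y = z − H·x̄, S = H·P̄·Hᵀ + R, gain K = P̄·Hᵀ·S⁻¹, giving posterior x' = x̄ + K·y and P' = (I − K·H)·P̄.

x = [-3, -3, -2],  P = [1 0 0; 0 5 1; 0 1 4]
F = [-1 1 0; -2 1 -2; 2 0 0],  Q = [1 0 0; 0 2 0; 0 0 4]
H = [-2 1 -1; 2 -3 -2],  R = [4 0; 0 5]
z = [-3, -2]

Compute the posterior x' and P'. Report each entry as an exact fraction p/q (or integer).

x̄ = F·x = [0, 7, -6]
P̄ = F·P·Fᵀ + Q = [7 5 -2; 5 23 -4; -2 -4 8]
y = z − H·x̄ = [-16, 7]
S = H·P̄·Hᵀ + R = [43 -49; -49 180]
K = P̄·Hᵀ·S⁻¹ = [-1113/5339 -214/5339; 561/5339 -1360/5339; -1832/5339 -736/5339]
x' = x̄ + K·y = [16310/5339, 18877/5339, -7874/5339]
P' = (I − K·H)·P̄ = [30224/5339 34702/5339 -21294/5339; 34702/5339 43900/5339 -27748/5339; -21294/5339 -27748/5339 22168/5339]

x' = [16310/5339, 18877/5339, -7874/5339]
P' = [30224/5339 34702/5339 -21294/5339; 34702/5339 43900/5339 -27748/5339; -21294/5339 -27748/5339 22168/5339]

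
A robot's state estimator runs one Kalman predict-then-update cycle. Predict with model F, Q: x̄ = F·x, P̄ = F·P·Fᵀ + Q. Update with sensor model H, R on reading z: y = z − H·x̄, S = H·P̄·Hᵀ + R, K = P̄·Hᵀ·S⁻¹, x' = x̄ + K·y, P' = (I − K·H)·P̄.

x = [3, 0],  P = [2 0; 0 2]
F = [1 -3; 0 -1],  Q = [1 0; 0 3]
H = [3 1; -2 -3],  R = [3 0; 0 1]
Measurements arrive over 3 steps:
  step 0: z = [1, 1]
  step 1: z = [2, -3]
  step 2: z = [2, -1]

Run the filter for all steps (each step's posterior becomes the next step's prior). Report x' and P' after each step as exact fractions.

step 0: x' = [2628/4217, -3166/4217], P' = [1995/4217 -1431/4217; -1431/4217 1464/4217]
step 1: x' = [99964/150943, 160179/301886], P' = [137807/301886 -49444/150943; -49444/150943 102211/301886]
step 2: x' = [459650368/759911561, -50088026/759911561], P' = [346330764/759911561 -248526807/759911561; -248526807/759911561 257007147/759911561]

step 0: x̄ = F·x = [3, 0]
step 0: P̄ = F·P·Fᵀ + Q = [21 6; 6 5]
step 0: y = z − H·x̄ = [-8, 7]
step 0: S = H·P̄·Hᵀ + R = [233 -207; -207 202]
step 0: K = P̄·Hᵀ·S⁻¹ = [1518/4217 303/4217; -943/4217 -1530/4217]
step 0: x' = x̄ + K·y = [2628/4217, -3166/4217]
step 0: P' = (I − K·H)·P̄ = [1995/4217 -1431/4217; -1431/4217 1464/4217]
step 1: x̄ = F·x = [12126/4217, 3166/4217]
step 1: P̄ = F·P·Fᵀ + Q = [27974/4217 5823/4217; 5823/4217 14115/4217]
step 1: y = z − H·x̄ = [-31110/4217, 21099/4217]
step 1: S = H·P̄·Hᵀ + R = [313470/4217 -274242/4217; -274242/4217 313024/4217]
step 1: K = P̄·Hᵀ·S⁻¹ = [314533/905658 10525/150943; -194453/905658 -108857/301886]
step 1: x' = x̄ + K·y = [99964/150943, 160179/301886]
step 1: P' = (I − K·H)·P̄ = [137807/301886 -49444/150943; -49444/150943 102211/301886]
step 2: x̄ = F·x = [-280609/301886, -160179/301886]
step 2: P̄ = F·P·Fᵀ + Q = [976460/150943 405521/301886; 405521/301886 1007869/301886]
step 2: y = z − H·x̄ = [802889/150943, -103357/23222]
step 2: S = H·P̄·Hᵀ + R = [21922933/301886 -738533/11611; -738533/11611 1696203/23222]
step 2: K = P̄·Hᵀ·S⁻¹ = [263488495/759911561 52918893/759911561; -162857758/759911561 -273967827/759911561]
step 2: x' = x̄ + K·y = [459650368/759911561, -50088026/759911561]
step 2: P' = (I − K·H)·P̄ = [346330764/759911561 -248526807/759911561; -248526807/759911561 257007147/759911561]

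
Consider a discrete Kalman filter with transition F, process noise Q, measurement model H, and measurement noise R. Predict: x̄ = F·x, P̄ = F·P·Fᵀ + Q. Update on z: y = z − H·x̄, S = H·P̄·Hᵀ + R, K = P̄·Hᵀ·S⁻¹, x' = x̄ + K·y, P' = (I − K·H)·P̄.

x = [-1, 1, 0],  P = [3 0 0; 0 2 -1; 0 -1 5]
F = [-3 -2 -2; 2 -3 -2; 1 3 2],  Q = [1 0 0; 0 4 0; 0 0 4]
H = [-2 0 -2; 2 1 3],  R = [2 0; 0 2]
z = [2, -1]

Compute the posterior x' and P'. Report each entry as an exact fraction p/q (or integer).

x' = [-1055/357, -71/51, 106/51]
P' = [9325/357 1166/51 -1294/51; 1166/51 1298/51 -1198/51; -1294/51 -1198/51 1280/51]

x̄ = F·x = [1, -5, 2]
P̄ = F·P·Fᵀ + Q = [48 4 -31; 4 42 -20; -31 -20 33]
y = z − H·x̄ = [8, -4]
S = H·P̄·Hᵀ + R = [78 -48; -48 57]
K = P̄·Hᵀ·S⁻¹ = [-89/119 -181/357; 32/51 6/17; 14/51 9/17]
x' = x̄ + K·y = [-1055/357, -71/51, 106/51]
P' = (I − K·H)·P̄ = [9325/357 1166/51 -1294/51; 1166/51 1298/51 -1198/51; -1294/51 -1198/51 1280/51]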